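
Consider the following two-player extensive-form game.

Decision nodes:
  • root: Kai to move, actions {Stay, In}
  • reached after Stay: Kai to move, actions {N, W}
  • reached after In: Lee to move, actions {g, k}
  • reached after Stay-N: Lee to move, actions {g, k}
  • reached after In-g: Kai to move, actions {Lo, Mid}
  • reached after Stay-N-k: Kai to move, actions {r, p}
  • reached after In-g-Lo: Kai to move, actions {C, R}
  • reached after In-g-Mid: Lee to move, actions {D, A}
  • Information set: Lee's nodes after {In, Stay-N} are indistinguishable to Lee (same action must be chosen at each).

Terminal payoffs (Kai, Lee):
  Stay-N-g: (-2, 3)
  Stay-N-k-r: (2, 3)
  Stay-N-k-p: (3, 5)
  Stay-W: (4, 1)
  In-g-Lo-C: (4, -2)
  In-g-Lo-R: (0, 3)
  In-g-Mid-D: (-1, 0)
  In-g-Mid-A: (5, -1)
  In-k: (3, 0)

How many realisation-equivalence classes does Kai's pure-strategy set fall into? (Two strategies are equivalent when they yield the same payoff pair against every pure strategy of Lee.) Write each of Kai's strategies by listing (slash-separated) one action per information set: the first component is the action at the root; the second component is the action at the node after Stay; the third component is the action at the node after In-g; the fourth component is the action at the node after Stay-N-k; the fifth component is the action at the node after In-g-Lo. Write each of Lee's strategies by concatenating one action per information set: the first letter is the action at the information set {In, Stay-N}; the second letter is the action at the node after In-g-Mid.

Kai has 32 pure strategies: Stay/N/Lo/r/C, Stay/N/Lo/r/R, Stay/N/Lo/p/C, Stay/N/Lo/p/R, Stay/N/Mid/r/C, Stay/N/Mid/r/R, Stay/N/Mid/p/C, Stay/N/Mid/p/R, Stay/W/Lo/r/C, Stay/W/Lo/r/R, Stay/W/Lo/p/C, Stay/W/Lo/p/R, Stay/W/Mid/r/C, Stay/W/Mid/r/R, Stay/W/Mid/p/C, Stay/W/Mid/p/R, In/N/Lo/r/C, In/N/Lo/r/R, In/N/Lo/p/C, In/N/Lo/p/R, In/N/Mid/r/C, In/N/Mid/r/R, In/N/Mid/p/C, In/N/Mid/p/R, In/W/Lo/r/C, In/W/Lo/r/R, In/W/Lo/p/C, In/W/Lo/p/R, In/W/Mid/r/C, In/W/Mid/r/R, In/W/Mid/p/C, In/W/Mid/p/R. Columns: gD, gA, kD, kA.
{Stay/N/Lo/r/C, Stay/N/Lo/r/R, Stay/N/Mid/r/C, Stay/N/Mid/r/R} → row (-2,3) (-2,3) (2,3) (2,3)
{Stay/N/Lo/p/C, Stay/N/Lo/p/R, Stay/N/Mid/p/C, Stay/N/Mid/p/R} → row (-2,3) (-2,3) (3,5) (3,5)
{Stay/W/Lo/r/C, Stay/W/Lo/r/R, Stay/W/Lo/p/C, Stay/W/Lo/p/R, Stay/W/Mid/r/C, Stay/W/Mid/r/R, Stay/W/Mid/p/C, Stay/W/Mid/p/R} → row (4,1) (4,1) (4,1) (4,1)
{In/N/Lo/r/C, In/N/Lo/p/C, In/W/Lo/r/C, In/W/Lo/p/C} → row (4,-2) (4,-2) (3,0) (3,0)
{In/N/Lo/r/R, In/N/Lo/p/R, In/W/Lo/r/R, In/W/Lo/p/R} → row (0,3) (0,3) (3,0) (3,0)
{In/N/Mid/r/C, In/N/Mid/r/R, In/N/Mid/p/C, In/N/Mid/p/R, In/W/Mid/r/C, In/W/Mid/r/R, In/W/Mid/p/C, In/W/Mid/p/R} → row (-1,0) (5,-1) (3,0) (3,0)
That's 6 distinct rows out of 32 strategies.

6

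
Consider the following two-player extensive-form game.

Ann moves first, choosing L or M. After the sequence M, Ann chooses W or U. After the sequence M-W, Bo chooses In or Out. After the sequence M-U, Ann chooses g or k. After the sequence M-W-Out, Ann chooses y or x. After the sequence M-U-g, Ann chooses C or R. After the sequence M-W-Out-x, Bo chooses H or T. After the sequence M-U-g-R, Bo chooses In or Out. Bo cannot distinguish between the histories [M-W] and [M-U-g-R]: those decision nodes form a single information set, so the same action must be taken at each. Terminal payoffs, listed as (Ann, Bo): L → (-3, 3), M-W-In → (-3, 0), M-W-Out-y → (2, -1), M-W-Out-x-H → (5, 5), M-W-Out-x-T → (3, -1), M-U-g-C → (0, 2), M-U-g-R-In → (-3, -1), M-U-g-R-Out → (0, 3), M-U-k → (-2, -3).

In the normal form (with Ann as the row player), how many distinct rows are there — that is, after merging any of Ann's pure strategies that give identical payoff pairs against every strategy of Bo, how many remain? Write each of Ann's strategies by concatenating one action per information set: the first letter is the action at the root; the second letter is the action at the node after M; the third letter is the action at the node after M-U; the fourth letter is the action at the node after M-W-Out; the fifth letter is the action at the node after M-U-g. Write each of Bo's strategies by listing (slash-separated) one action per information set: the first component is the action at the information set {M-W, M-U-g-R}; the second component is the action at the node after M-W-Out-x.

6

Ann has 32 pure strategies: LWgyC, LWgyR, LWgxC, LWgxR, LWkyC, LWkyR, LWkxC, LWkxR, LUgyC, LUgyR, LUgxC, LUgxR, LUkyC, LUkyR, LUkxC, LUkxR, MWgyC, MWgyR, MWgxC, MWgxR, MWkyC, MWkyR, MWkxC, MWkxR, MUgyC, MUgyR, MUgxC, MUgxR, MUkyC, MUkyR, MUkxC, MUkxR. Columns: In/H, In/T, Out/H, Out/T.
{LWgyC, LWgyR, LWgxC, LWgxR, LWkyC, LWkyR, LWkxC, LWkxR, LUgyC, LUgyR, LUgxC, LUgxR, LUkyC, LUkyR, LUkxC, LUkxR} → row (-3,3) (-3,3) (-3,3) (-3,3)
{MWgyC, MWgyR, MWkyC, MWkyR} → row (-3,0) (-3,0) (2,-1) (2,-1)
{MWgxC, MWgxR, MWkxC, MWkxR} → row (-3,0) (-3,0) (5,5) (3,-1)
{MUgyC, MUgxC} → row (0,2) (0,2) (0,2) (0,2)
{MUgyR, MUgxR} → row (-3,-1) (-3,-1) (0,3) (0,3)
{MUkyC, MUkyR, MUkxC, MUkxR} → row (-2,-3) (-2,-3) (-2,-3) (-2,-3)
That's 6 distinct rows out of 32 strategies.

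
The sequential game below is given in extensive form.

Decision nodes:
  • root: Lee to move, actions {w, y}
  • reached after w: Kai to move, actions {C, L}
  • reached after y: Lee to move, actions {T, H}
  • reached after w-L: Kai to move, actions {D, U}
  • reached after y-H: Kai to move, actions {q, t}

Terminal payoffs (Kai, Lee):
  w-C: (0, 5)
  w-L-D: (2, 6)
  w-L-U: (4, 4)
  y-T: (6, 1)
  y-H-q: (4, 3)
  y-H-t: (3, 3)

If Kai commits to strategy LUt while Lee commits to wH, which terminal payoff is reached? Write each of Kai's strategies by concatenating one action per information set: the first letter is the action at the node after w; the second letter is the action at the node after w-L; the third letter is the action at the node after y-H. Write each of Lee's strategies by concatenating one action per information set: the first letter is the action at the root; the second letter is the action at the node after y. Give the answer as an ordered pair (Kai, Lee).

Trace the play path from the root:
  Lee plays w
  Kai plays L at [w]
  Kai plays U at [w-L]
→ terminal payoff (4, 4).
(Kai's choice at the node after y-H is never reached on this path, so it doesn't affect the outcome.)

(4, 4)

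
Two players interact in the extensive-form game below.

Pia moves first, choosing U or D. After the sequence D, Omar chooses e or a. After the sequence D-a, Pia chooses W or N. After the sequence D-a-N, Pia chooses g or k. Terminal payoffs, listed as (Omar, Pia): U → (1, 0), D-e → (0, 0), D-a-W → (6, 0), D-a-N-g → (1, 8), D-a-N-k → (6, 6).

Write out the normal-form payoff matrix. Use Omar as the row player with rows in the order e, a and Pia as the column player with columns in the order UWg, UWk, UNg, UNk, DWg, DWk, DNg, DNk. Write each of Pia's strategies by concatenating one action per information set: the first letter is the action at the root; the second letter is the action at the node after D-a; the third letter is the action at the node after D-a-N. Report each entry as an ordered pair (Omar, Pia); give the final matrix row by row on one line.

e: (1,0) (1,0) (1,0) (1,0) (0,0) (0,0) (0,0) (0,0) | a: (1,0) (1,0) (1,0) (1,0) (6,0) (6,0) (1,8) (6,6)

          UWg      UWk      UNg      UNk      DWg      DWk      DNg      DNk
   e    (1,0)    (1,0)    (1,0)    (1,0)    (0,0)    (0,0)    (0,0)    (0,0)
   a    (1,0)    (1,0)    (1,0)    (1,0)    (6,0)    (6,0)    (1,8)    (6,6)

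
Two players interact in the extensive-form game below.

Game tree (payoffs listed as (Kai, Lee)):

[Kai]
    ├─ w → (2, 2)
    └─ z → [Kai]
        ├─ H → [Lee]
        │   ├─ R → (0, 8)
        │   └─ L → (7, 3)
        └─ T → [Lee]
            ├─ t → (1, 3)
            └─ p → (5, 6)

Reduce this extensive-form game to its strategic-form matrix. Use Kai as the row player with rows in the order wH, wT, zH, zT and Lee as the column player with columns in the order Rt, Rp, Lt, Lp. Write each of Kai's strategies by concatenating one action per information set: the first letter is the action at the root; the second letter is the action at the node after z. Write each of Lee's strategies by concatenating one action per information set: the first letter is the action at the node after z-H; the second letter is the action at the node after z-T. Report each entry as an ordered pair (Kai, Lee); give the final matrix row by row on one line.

Row wH: Rt→(2,2), Rp→(2,2), Lt→(2,2), Lp→(2,2)
Row wT: Rt→(2,2), Rp→(2,2), Lt→(2,2), Lp→(2,2)
Row zH: Rt→(0,8), Rp→(0,8), Lt→(7,3), Lp→(7,3)
Row zT: Rt→(1,3), Rp→(5,6), Lt→(1,3), Lp→(5,6)

wH: (2,2) (2,2) (2,2) (2,2) | wT: (2,2) (2,2) (2,2) (2,2) | zH: (0,8) (0,8) (7,3) (7,3) | zT: (1,3) (5,6) (1,3) (5,6)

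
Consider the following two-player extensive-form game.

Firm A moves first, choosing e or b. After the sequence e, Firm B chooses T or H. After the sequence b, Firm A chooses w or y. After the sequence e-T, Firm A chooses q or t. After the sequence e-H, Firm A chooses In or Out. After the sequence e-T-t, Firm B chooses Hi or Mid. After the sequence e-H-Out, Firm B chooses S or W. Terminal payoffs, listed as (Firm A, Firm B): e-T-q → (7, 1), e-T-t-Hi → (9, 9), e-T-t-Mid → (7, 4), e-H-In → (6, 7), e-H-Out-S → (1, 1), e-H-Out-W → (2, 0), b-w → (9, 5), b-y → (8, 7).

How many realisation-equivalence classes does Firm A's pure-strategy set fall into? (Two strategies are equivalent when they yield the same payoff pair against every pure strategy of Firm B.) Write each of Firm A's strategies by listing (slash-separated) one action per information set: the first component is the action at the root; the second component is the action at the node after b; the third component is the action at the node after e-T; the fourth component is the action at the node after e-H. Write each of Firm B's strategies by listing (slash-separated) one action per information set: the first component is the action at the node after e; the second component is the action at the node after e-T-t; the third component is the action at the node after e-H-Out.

Firm A has 16 pure strategies: e/w/q/In, e/w/q/Out, e/w/t/In, e/w/t/Out, e/y/q/In, e/y/q/Out, e/y/t/In, e/y/t/Out, b/w/q/In, b/w/q/Out, b/w/t/In, b/w/t/Out, b/y/q/In, b/y/q/Out, b/y/t/In, b/y/t/Out. Columns: T/Hi/S, T/Hi/W, T/Mid/S, T/Mid/W, H/Hi/S, H/Hi/W, H/Mid/S, H/Mid/W.
{e/w/q/In, e/y/q/In} → row (7,1) (7,1) (7,1) (7,1) (6,7) (6,7) (6,7) (6,7)
{e/w/q/Out, e/y/q/Out} → row (7,1) (7,1) (7,1) (7,1) (1,1) (2,0) (1,1) (2,0)
{e/w/t/In, e/y/t/In} → row (9,9) (9,9) (7,4) (7,4) (6,7) (6,7) (6,7) (6,7)
{e/w/t/Out, e/y/t/Out} → row (9,9) (9,9) (7,4) (7,4) (1,1) (2,0) (1,1) (2,0)
{b/w/q/In, b/w/q/Out, b/w/t/In, b/w/t/Out} → row (9,5) (9,5) (9,5) (9,5) (9,5) (9,5) (9,5) (9,5)
{b/y/q/In, b/y/q/Out, b/y/t/In, b/y/t/Out} → row (8,7) (8,7) (8,7) (8,7) (8,7) (8,7) (8,7) (8,7)
That's 6 distinct rows out of 16 strategies.

6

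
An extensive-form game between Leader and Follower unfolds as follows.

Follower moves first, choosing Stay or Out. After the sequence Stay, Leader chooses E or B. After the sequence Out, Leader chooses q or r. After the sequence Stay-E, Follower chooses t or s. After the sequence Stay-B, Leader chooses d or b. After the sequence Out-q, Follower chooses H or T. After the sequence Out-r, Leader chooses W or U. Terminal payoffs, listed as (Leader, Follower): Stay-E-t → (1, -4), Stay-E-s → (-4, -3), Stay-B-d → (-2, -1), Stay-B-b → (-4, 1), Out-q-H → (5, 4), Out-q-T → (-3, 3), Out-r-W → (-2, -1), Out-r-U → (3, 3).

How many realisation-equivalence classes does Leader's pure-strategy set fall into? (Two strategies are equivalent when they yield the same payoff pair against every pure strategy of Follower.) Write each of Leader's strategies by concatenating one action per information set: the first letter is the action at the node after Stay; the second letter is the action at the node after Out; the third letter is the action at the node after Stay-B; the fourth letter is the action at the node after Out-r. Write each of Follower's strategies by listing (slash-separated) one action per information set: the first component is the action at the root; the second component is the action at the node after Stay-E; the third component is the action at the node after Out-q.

9

Leader has 16 pure strategies: EqdW, EqdU, EqbW, EqbU, ErdW, ErdU, ErbW, ErbU, BqdW, BqdU, BqbW, BqbU, BrdW, BrdU, BrbW, BrbU. Columns: Stay/t/H, Stay/t/T, Stay/s/H, Stay/s/T, Out/t/H, Out/t/T, Out/s/H, Out/s/T.
{EqdW, EqdU, EqbW, EqbU} → row (1,-4) (1,-4) (-4,-3) (-4,-3) (5,4) (-3,3) (5,4) (-3,3)
{ErdW, ErbW} → row (1,-4) (1,-4) (-4,-3) (-4,-3) (-2,-1) (-2,-1) (-2,-1) (-2,-1)
{ErdU, ErbU} → row (1,-4) (1,-4) (-4,-3) (-4,-3) (3,3) (3,3) (3,3) (3,3)
{BqdW, BqdU} → row (-2,-1) (-2,-1) (-2,-1) (-2,-1) (5,4) (-3,3) (5,4) (-3,3)
{BqbW, BqbU} → row (-4,1) (-4,1) (-4,1) (-4,1) (5,4) (-3,3) (5,4) (-3,3)
{BrdW} → row (-2,-1) (-2,-1) (-2,-1) (-2,-1) (-2,-1) (-2,-1) (-2,-1) (-2,-1)
{BrdU} → row (-2,-1) (-2,-1) (-2,-1) (-2,-1) (3,3) (3,3) (3,3) (3,3)
{BrbW} → row (-4,1) (-4,1) (-4,1) (-4,1) (-2,-1) (-2,-1) (-2,-1) (-2,-1)
{BrbU} → row (-4,1) (-4,1) (-4,1) (-4,1) (3,3) (3,3) (3,3) (3,3)
That's 9 distinct rows out of 16 strategies.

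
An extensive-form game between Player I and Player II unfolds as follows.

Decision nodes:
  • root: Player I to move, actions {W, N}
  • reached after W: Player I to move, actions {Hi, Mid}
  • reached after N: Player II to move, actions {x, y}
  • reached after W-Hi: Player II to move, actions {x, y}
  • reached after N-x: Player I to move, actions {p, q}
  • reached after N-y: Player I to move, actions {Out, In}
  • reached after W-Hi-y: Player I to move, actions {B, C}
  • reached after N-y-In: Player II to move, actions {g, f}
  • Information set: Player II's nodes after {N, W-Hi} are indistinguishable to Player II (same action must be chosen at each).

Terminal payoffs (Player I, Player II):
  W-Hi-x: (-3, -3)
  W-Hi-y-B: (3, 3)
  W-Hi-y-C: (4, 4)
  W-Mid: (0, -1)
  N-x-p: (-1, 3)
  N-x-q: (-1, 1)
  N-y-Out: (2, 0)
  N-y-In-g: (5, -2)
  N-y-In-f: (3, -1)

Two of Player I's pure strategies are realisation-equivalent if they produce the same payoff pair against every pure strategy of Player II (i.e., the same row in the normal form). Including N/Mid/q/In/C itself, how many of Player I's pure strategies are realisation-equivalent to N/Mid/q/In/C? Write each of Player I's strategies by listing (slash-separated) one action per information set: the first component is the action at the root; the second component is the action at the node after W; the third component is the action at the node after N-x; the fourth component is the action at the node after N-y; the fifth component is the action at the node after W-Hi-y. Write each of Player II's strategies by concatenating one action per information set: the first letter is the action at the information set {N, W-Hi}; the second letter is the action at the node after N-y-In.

Row for N/Mid/q/In/C (columns xg, xf, yg, yf): (-1,1) (-1,1) (5,-2) (3,-1).
Under N/Mid/q/In/C, Player I's choice at the node after W and at the node after W-Hi-y can never be reached regardless of what Player II does, so varying those choices leaves every outcome unchanged.
Holding the reachable choices fixed and varying the unreachable ones freely already gives 2 × 2 = 4 equivalent strategies.
No other strategy reproduces this row, so those 4 are the full class: N/Hi/q/In/B, N/Hi/q/In/C, N/Mid/q/In/B, N/Mid/q/In/C.

4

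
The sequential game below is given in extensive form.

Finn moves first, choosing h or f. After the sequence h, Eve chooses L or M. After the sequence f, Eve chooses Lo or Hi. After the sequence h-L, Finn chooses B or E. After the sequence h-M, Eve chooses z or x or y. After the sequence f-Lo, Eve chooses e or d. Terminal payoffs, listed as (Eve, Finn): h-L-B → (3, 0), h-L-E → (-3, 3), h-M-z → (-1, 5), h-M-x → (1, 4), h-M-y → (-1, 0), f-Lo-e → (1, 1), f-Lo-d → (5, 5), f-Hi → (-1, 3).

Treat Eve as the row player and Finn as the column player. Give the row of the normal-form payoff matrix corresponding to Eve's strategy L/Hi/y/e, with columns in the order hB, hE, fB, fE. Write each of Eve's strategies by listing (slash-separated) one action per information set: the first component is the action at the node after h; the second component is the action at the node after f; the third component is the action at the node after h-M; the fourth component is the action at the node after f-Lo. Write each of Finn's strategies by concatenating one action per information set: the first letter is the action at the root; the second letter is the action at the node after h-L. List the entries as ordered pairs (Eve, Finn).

vs hB: Finn plays h → Eve plays L at [h] → Finn plays B at [h-L] → (3, 0)
vs hE: Finn plays h → Eve plays L at [h] → Finn plays E at [h-L] → (-3, 3)
vs fB: Finn plays f → Eve plays Hi at [f] → (-1, 3)
vs fE: Finn plays f → Eve plays Hi at [f] → (-1, 3)

(3,0) (-3,3) (-1,3) (-1,3)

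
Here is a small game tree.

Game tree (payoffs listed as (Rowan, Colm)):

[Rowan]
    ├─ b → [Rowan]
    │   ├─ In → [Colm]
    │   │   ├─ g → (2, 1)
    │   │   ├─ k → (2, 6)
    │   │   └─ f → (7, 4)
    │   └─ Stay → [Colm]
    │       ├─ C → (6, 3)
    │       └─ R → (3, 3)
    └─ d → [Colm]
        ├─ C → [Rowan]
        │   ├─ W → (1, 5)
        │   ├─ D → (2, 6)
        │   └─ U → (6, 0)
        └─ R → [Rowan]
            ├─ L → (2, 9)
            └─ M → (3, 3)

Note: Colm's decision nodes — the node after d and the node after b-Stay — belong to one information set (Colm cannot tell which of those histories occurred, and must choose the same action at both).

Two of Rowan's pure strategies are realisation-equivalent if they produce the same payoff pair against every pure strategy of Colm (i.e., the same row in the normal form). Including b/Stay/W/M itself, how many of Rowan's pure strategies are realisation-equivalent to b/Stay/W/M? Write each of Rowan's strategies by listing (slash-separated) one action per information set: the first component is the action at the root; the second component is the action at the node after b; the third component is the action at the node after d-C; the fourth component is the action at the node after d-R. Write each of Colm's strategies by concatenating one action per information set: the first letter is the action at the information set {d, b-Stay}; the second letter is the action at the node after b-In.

6

Row for b/Stay/W/M (columns Cg, Ck, Cf, Rg, Rk, Rf): (6,3) (6,3) (6,3) (3,3) (3,3) (3,3).
Under b/Stay/W/M, Rowan's choice at the node after d-C and at the node after d-R can never be reached regardless of what Colm does, so varying those choices leaves every outcome unchanged.
Holding the reachable choices fixed and varying the unreachable ones freely already gives 3 × 2 = 6 equivalent strategies.
No other strategy reproduces this row, so those 6 are the full class: b/Stay/W/L, b/Stay/W/M, b/Stay/D/L, b/Stay/D/M, b/Stay/U/L, b/Stay/U/M.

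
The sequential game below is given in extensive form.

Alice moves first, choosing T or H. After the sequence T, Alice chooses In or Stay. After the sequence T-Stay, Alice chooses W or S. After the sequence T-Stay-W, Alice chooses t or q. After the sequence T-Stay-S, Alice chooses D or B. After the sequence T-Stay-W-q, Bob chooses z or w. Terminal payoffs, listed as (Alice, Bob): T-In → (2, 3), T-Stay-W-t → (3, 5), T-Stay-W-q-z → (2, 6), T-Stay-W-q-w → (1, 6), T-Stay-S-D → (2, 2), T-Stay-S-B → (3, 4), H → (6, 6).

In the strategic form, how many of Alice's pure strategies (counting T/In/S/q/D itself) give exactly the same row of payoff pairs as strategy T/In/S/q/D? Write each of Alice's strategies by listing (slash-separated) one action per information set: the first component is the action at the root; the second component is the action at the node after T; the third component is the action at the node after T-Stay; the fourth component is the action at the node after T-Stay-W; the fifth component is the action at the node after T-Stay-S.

8

Row for T/In/S/q/D (columns z, w): (2,3) (2,3).
Under T/In/S/q/D, Alice's choice at the node after T-Stay and at the node after T-Stay-W and at the node after T-Stay-S can never be reached regardless of what Bob does, so varying those choices leaves every outcome unchanged.
Holding the reachable choices fixed and varying the unreachable ones freely already gives 2 × 2 × 2 = 8 equivalent strategies.
No other strategy reproduces this row, so those 8 are the full class: T/In/W/t/D, T/In/W/t/B, T/In/W/q/D, T/In/W/q/B, T/In/S/t/D, T/In/S/t/B, T/In/S/q/D, T/In/S/q/B.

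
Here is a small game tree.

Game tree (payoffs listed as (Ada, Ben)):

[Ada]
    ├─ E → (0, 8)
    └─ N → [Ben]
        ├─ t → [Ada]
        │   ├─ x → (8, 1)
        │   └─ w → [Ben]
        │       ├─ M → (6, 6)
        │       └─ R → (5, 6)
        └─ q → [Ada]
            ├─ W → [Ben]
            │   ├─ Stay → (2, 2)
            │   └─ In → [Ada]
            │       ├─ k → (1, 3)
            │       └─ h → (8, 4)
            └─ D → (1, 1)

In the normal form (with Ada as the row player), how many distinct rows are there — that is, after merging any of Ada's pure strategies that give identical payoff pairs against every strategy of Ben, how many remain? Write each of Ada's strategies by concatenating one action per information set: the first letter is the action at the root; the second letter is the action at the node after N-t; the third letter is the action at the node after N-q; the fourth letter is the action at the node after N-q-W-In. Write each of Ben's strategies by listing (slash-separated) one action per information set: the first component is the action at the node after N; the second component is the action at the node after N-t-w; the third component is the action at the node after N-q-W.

Ada has 16 pure strategies: ExWk, ExWh, ExDk, ExDh, EwWk, EwWh, EwDk, EwDh, NxWk, NxWh, NxDk, NxDh, NwWk, NwWh, NwDk, NwDh. Columns: t/M/Stay, t/M/In, t/R/Stay, t/R/In, q/M/Stay, q/M/In, q/R/Stay, q/R/In.
{ExWk, ExWh, ExDk, ExDh, EwWk, EwWh, EwDk, EwDh} → row (0,8) (0,8) (0,8) (0,8) (0,8) (0,8) (0,8) (0,8)
{NxWk} → row (8,1) (8,1) (8,1) (8,1) (2,2) (1,3) (2,2) (1,3)
{NxWh} → row (8,1) (8,1) (8,1) (8,1) (2,2) (8,4) (2,2) (8,4)
{NxDk, NxDh} → row (8,1) (8,1) (8,1) (8,1) (1,1) (1,1) (1,1) (1,1)
{NwWk} → row (6,6) (6,6) (5,6) (5,6) (2,2) (1,3) (2,2) (1,3)
{NwWh} → row (6,6) (6,6) (5,6) (5,6) (2,2) (8,4) (2,2) (8,4)
{NwDk, NwDh} → row (6,6) (6,6) (5,6) (5,6) (1,1) (1,1) (1,1) (1,1)
That's 7 distinct rows out of 16 strategies.

7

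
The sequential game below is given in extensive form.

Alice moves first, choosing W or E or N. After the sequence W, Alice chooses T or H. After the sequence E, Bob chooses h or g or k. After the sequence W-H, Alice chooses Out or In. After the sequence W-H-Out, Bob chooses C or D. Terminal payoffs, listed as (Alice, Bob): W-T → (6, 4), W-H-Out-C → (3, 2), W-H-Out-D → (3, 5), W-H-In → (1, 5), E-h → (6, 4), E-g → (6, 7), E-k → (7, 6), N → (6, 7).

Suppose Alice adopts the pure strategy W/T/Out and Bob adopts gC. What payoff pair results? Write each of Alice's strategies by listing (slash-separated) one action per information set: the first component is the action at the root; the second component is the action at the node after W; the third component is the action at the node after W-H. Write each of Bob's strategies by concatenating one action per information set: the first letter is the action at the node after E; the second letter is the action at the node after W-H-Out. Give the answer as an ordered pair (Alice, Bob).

Trace the play path from the root:
  Alice plays W
  Alice plays T at [W]
→ terminal payoff (6, 4).
(Alice's choice at the node after W-H is never reached on this path, so it doesn't affect the outcome.)

(6, 4)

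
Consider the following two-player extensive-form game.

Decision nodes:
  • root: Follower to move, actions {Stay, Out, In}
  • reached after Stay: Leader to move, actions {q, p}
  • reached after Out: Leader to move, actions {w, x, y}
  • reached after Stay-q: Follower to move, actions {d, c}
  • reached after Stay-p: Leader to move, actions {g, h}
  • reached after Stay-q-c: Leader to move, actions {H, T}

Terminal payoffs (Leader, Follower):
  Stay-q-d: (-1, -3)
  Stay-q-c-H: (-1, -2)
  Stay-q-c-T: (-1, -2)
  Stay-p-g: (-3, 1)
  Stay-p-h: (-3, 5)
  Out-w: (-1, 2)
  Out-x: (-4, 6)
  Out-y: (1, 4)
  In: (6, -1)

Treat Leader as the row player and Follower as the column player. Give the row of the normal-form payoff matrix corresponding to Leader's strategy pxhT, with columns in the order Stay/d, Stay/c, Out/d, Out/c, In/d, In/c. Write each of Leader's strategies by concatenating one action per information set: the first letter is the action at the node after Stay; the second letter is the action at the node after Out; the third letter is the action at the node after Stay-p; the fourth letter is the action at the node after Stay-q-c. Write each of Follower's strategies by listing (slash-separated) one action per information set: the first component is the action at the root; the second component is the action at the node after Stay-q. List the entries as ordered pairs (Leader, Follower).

(-3,5) (-3,5) (-4,6) (-4,6) (6,-1) (6,-1)

vs Stay/d: Follower plays Stay → Leader plays p at [Stay] → Leader plays h at [Stay-p] → (-3, 5)
vs Stay/c: Follower plays Stay → Leader plays p at [Stay] → Leader plays h at [Stay-p] → (-3, 5)
vs Out/d: Follower plays Out → Leader plays x at [Out] → (-4, 6)
vs Out/c: Follower plays Out → Leader plays x at [Out] → (-4, 6)
vs In/d: Follower plays In → (6, -1)
vs In/c: Follower plays In → (6, -1)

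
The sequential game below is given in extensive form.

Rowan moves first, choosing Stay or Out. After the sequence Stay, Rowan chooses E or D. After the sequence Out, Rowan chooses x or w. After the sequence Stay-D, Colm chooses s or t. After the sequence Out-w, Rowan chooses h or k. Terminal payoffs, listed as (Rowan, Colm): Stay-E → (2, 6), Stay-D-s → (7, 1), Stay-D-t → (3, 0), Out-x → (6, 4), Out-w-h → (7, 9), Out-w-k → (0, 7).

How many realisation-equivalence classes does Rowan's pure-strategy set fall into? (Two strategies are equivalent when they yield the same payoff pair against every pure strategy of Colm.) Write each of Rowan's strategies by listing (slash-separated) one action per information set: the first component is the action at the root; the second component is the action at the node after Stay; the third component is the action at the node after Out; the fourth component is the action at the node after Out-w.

Rowan has 16 pure strategies: Stay/E/x/h, Stay/E/x/k, Stay/E/w/h, Stay/E/w/k, Stay/D/x/h, Stay/D/x/k, Stay/D/w/h, Stay/D/w/k, Out/E/x/h, Out/E/x/k, Out/E/w/h, Out/E/w/k, Out/D/x/h, Out/D/x/k, Out/D/w/h, Out/D/w/k. Columns: s, t.
{Stay/E/x/h, Stay/E/x/k, Stay/E/w/h, Stay/E/w/k} → row (2,6) (2,6)
{Stay/D/x/h, Stay/D/x/k, Stay/D/w/h, Stay/D/w/k} → row (7,1) (3,0)
{Out/E/x/h, Out/E/x/k, Out/D/x/h, Out/D/x/k} → row (6,4) (6,4)
{Out/E/w/h, Out/D/w/h} → row (7,9) (7,9)
{Out/E/w/k, Out/D/w/k} → row (0,7) (0,7)
That's 5 distinct rows out of 16 strategies.

5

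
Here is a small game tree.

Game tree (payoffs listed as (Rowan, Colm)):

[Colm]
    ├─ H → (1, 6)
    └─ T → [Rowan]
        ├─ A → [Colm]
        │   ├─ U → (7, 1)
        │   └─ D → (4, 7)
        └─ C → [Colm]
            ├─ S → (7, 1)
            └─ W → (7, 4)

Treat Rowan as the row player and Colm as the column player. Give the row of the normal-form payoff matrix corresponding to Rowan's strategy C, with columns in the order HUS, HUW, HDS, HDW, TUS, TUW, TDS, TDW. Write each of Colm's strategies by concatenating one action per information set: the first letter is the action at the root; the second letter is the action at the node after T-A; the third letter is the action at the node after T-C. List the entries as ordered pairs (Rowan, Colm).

vs HUS: Colm plays H → (1, 6)
vs HUW: Colm plays H → (1, 6)
vs HDS: Colm plays H → (1, 6)
vs HDW: Colm plays H → (1, 6)
vs TUS: Colm plays T → Rowan plays C at [T] → Colm plays S at [T-C] → (7, 1)
vs TUW: Colm plays T → Rowan plays C at [T] → Colm plays W at [T-C] → (7, 4)
vs TDS: Colm plays T → Rowan plays C at [T] → Colm plays S at [T-C] → (7, 1)
vs TDW: Colm plays T → Rowan plays C at [T] → Colm plays W at [T-C] → (7, 4)

(1,6) (1,6) (1,6) (1,6) (7,1) (7,4) (7,1) (7,4)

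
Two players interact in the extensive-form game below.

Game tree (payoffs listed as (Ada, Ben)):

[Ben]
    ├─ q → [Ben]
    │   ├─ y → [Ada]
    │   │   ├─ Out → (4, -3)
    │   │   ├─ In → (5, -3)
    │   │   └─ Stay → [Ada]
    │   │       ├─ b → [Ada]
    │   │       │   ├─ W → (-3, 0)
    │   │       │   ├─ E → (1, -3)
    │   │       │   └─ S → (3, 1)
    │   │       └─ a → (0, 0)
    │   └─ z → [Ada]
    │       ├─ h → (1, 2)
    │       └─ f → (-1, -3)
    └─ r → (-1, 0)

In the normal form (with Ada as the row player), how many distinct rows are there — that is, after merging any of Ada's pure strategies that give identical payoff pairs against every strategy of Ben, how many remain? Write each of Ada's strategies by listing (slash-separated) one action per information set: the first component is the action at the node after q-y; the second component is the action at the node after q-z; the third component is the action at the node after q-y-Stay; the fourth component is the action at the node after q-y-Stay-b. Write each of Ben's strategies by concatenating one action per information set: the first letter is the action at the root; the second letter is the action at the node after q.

Ada has 36 pure strategies: Out/h/b/W, Out/h/b/E, Out/h/b/S, Out/h/a/W, Out/h/a/E, Out/h/a/S, Out/f/b/W, Out/f/b/E, Out/f/b/S, Out/f/a/W, Out/f/a/E, Out/f/a/S, In/h/b/W, In/h/b/E, In/h/b/S, In/h/a/W, In/h/a/E, In/h/a/S, In/f/b/W, In/f/b/E, In/f/b/S, In/f/a/W, In/f/a/E, In/f/a/S, Stay/h/b/W, Stay/h/b/E, Stay/h/b/S, Stay/h/a/W, Stay/h/a/E, Stay/h/a/S, Stay/f/b/W, Stay/f/b/E, Stay/f/b/S, Stay/f/a/W, Stay/f/a/E, Stay/f/a/S. Columns: qy, qz, ry, rz.
{Out/h/b/W, Out/h/b/E, Out/h/b/S, Out/h/a/W, Out/h/a/E, Out/h/a/S} → row (4,-3) (1,2) (-1,0) (-1,0)
{Out/f/b/W, Out/f/b/E, Out/f/b/S, Out/f/a/W, Out/f/a/E, Out/f/a/S} → row (4,-3) (-1,-3) (-1,0) (-1,0)
{In/h/b/W, In/h/b/E, In/h/b/S, In/h/a/W, In/h/a/E, In/h/a/S} → row (5,-3) (1,2) (-1,0) (-1,0)
{In/f/b/W, In/f/b/E, In/f/b/S, In/f/a/W, In/f/a/E, In/f/a/S} → row (5,-3) (-1,-3) (-1,0) (-1,0)
{Stay/h/b/W} → row (-3,0) (1,2) (-1,0) (-1,0)
{Stay/h/b/E} → row (1,-3) (1,2) (-1,0) (-1,0)
{Stay/h/b/S} → row (3,1) (1,2) (-1,0) (-1,0)
{Stay/h/a/W, Stay/h/a/E, Stay/h/a/S} → row (0,0) (1,2) (-1,0) (-1,0)
{Stay/f/b/W} → row (-3,0) (-1,-3) (-1,0) (-1,0)
{Stay/f/b/E} → row (1,-3) (-1,-3) (-1,0) (-1,0)
{Stay/f/b/S} → row (3,1) (-1,-3) (-1,0) (-1,0)
{Stay/f/a/W, Stay/f/a/E, Stay/f/a/S} → row (0,0) (-1,-3) (-1,0) (-1,0)
That's 12 distinct rows out of 36 strategies.

12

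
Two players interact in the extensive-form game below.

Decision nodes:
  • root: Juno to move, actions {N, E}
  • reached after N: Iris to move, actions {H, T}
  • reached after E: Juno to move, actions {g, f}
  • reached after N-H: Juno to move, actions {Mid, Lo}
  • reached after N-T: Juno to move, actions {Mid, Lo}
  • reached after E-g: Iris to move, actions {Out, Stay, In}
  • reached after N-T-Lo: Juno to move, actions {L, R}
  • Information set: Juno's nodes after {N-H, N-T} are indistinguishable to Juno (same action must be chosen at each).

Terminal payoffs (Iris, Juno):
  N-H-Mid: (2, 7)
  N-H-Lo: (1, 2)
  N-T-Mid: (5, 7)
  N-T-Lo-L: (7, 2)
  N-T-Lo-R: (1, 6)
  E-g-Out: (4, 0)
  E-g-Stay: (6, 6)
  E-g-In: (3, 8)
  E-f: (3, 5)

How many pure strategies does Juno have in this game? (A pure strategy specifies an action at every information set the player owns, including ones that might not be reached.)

Juno owns the root with actions {N, E} — two choices.
Juno owns the node after E with actions {g, f} — two choices.
Juno owns the information set {N-H, N-T} with actions {Mid, Lo} — two choices.
Juno owns the node after N-T-Lo with actions {L, R} — two choices.
A pure strategy fixes one action at each information set independently, so the count is the product 2 × 2 × 2 × 2 = 16.
(For reference, Iris has 6 pure strategies, giving a 16×6 normal-form matrix.)

16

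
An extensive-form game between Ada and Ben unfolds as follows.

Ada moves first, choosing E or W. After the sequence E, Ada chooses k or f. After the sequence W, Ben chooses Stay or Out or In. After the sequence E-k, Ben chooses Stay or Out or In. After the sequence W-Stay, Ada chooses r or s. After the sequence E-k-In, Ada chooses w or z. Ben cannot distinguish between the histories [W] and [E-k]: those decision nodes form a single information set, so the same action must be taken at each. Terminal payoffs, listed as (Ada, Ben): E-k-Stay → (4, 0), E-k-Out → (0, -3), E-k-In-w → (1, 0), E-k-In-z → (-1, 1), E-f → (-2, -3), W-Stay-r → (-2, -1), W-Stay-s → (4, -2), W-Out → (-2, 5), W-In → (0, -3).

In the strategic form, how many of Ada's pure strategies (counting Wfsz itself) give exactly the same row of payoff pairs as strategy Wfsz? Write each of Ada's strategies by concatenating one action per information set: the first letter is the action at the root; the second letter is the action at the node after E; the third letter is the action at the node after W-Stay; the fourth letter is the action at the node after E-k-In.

Row for Wfsz (columns Stay, Out, In): (4,-2) (-2,5) (0,-3).
Under Wfsz, Ada's choice at the node after E and at the node after E-k-In can never be reached regardless of what Ben does, so varying those choices leaves every outcome unchanged.
Holding the reachable choices fixed and varying the unreachable ones freely already gives 2 × 2 = 4 equivalent strategies.
No other strategy reproduces this row, so those 4 are the full class: Wksw, Wksz, Wfsw, Wfsz.

4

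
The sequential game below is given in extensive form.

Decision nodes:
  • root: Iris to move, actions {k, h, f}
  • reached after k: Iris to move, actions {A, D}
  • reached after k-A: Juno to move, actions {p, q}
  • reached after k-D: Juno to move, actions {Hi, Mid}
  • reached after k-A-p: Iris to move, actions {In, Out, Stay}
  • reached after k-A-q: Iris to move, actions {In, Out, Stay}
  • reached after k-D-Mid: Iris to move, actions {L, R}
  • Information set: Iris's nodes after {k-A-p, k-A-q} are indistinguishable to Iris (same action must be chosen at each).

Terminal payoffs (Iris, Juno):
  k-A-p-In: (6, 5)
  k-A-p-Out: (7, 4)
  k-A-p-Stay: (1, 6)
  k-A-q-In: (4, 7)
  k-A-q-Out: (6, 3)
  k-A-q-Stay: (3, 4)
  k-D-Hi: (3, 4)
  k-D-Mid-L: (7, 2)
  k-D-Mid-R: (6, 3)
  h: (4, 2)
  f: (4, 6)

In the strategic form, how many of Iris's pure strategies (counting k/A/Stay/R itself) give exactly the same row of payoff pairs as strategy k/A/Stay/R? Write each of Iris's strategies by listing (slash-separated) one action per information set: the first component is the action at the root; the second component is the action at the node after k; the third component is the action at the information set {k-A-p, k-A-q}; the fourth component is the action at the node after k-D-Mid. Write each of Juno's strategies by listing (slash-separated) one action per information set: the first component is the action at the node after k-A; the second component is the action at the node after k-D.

Row for k/A/Stay/R (columns p/Hi, p/Mid, q/Hi, q/Mid): (1,6) (1,6) (3,4) (3,4).
Under k/A/Stay/R, Iris's choice at the node after k-D-Mid can never be reached regardless of what Juno does, so varying those choices leaves every outcome unchanged.
Holding the reachable choices fixed and varying the unreachable one freely already gives 2 equivalent strategies.
No other strategy reproduces this row, so those 2 are the full class: k/A/Stay/L, k/A/Stay/R.

2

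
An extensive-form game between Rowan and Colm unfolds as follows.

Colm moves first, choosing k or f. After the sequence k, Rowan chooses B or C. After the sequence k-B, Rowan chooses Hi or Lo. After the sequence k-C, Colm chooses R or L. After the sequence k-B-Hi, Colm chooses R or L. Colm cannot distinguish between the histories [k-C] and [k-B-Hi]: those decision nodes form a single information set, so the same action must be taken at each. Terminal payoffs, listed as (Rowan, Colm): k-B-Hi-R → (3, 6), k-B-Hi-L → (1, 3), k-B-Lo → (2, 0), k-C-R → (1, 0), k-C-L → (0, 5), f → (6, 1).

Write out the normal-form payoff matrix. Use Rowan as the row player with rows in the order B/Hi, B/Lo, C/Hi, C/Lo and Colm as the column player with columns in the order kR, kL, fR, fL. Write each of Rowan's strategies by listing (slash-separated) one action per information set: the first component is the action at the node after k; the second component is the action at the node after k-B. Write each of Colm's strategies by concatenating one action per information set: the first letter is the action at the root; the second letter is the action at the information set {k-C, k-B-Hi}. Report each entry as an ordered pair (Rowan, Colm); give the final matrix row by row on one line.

Row B/Hi: kR→(3,6), kL→(1,3), fR→(6,1), fL→(6,1)
Row B/Lo: kR→(2,0), kL→(2,0), fR→(6,1), fL→(6,1)
Row C/Hi: kR→(1,0), kL→(0,5), fR→(6,1), fL→(6,1)
Row C/Lo: kR→(1,0), kL→(0,5), fR→(6,1), fL→(6,1)

B/Hi: (3,6) (1,3) (6,1) (6,1) | B/Lo: (2,0) (2,0) (6,1) (6,1) | C/Hi: (1,0) (0,5) (6,1) (6,1) | C/Lo: (1,0) (0,5) (6,1) (6,1)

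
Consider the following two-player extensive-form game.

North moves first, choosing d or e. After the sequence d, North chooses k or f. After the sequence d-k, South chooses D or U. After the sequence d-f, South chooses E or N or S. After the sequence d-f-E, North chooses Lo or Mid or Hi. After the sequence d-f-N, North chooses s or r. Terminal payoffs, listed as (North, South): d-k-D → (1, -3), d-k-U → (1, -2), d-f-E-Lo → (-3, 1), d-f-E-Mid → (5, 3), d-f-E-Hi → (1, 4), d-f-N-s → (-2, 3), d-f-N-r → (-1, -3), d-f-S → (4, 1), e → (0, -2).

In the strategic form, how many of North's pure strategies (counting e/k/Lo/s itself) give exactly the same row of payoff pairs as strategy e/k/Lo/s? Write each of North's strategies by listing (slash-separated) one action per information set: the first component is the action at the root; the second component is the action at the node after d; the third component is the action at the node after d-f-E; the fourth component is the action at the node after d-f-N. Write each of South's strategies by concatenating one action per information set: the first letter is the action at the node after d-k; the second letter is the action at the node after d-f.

Row for e/k/Lo/s (columns DE, DN, DS, UE, UN, US): (0,-2) (0,-2) (0,-2) (0,-2) (0,-2) (0,-2).
Under e/k/Lo/s, North's choice at the node after d and at the node after d-f-E and at the node after d-f-N can never be reached regardless of what South does, so varying those choices leaves every outcome unchanged.
Holding the reachable choices fixed and varying the unreachable ones freely already gives 2 × 3 × 2 = 12 equivalent strategies.
No other strategy reproduces this row, so those 12 are the full class: e/k/Lo/s, e/k/Lo/r, e/k/Mid/s, e/k/Mid/r, e/k/Hi/s, e/k/Hi/r, e/f/Lo/s, e/f/Lo/r, e/f/Mid/s, e/f/Mid/r, e/f/Hi/s, e/f/Hi/r.

12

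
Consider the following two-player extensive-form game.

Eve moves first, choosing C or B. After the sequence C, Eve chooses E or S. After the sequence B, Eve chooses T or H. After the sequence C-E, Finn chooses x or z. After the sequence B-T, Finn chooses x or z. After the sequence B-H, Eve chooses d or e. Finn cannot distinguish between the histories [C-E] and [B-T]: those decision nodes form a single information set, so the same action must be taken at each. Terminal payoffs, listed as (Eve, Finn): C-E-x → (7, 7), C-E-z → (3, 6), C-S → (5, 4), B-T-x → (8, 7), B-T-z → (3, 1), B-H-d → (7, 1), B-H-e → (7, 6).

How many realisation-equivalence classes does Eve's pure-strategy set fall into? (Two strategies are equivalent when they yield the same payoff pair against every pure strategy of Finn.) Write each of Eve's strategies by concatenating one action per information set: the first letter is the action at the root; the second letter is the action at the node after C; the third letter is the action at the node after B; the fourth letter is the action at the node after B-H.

Eve has 16 pure strategies: CETd, CETe, CEHd, CEHe, CSTd, CSTe, CSHd, CSHe, BETd, BETe, BEHd, BEHe, BSTd, BSTe, BSHd, BSHe. Columns: x, z.
{CETd, CETe, CEHd, CEHe} → row (7,7) (3,6)
{CSTd, CSTe, CSHd, CSHe} → row (5,4) (5,4)
{BETd, BETe, BSTd, BSTe} → row (8,7) (3,1)
{BEHd, BSHd} → row (7,1) (7,1)
{BEHe, BSHe} → row (7,6) (7,6)
That's 5 distinct rows out of 16 strategies.

5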